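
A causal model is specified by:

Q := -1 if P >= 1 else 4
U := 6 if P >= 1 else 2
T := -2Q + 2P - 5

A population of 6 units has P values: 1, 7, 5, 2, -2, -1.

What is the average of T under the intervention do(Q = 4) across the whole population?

Under do(Q=4), Q's equation is replaced by Q=4 for every unit. Per-unit T: -11, 1, -3, -9, -17, -15. Mean = -9.

-9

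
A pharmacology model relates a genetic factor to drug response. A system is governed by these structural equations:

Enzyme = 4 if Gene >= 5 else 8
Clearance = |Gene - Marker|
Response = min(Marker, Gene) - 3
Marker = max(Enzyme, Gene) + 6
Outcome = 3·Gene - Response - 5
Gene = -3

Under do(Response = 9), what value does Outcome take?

Under do(Response=9), the mechanism Response = min(Marker, Gene) - 3 is discarded; Response is fixed at 9.
Outcome = 3·Gene - Response - 5  [with Gene=-3, Response=9]  = -23

-23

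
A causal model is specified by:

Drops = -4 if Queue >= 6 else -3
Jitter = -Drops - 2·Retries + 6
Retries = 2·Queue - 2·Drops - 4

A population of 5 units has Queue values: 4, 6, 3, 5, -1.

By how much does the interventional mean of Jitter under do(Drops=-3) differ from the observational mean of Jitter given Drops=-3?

-2.6

do(Drops=-3) breaks Drops's dependence on Queue. With Drops=-3 fixed, Jitter across the units is -11, -19, -7, -15, 9, mean -8.6.
Observing Drops=-3 restricts to units where Drops's equation naturally yields -3: Queue ∈ {4, 3, 5, -1}. In that subpopulation Jitter = -11, -7, -15, 9, mean -6.
Difference = -8.6 − (-6) = -2.6.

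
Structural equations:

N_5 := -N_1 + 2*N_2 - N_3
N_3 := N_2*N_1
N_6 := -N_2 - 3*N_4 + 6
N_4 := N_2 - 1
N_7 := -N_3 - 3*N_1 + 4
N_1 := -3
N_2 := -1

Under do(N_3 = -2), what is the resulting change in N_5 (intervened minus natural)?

do(N_3=-2) replaces the equation N_3 := N_2*N_1 with the constant N_3 = -2.
N_5 = -N_1 + 2*N_2 - N_3  [with N_1=-3, N_2=-1, N_3=-2]  = 3
Without intervention: N_3 = N_2*N_1  [with N_2=-1, N_1=-3]  = 3; N_5 = -N_1 + 2*N_2 - N_3  [with N_1=-3, N_2=-1, N_3=3]  = -2.
Change = 3 − (-2) = 5.

5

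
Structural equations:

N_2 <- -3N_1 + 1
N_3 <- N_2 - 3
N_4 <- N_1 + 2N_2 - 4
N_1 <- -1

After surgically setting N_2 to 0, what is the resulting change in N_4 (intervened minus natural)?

-8

Under do(N_2=0), the mechanism N_2 <- -3N_1 + 1 is discarded; N_2 is fixed at 0.
N_4 = N_1 + 2N_2 - 4  [with N_1=-1, N_2=0]  = -5
Without intervention: N_2 = -3N_1 + 1  [with N_1=-1]  = 4; N_4 = N_1 + 2N_2 - 4  [with N_1=-1, N_2=4]  = 3.
Change = -5 − 3 = -8.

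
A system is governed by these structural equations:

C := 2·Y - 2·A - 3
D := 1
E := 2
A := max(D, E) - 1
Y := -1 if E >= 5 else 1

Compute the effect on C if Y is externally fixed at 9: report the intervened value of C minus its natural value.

Intervening sets Y = 9 and removes its equation (Y := -1 if E >= 5 else 1).
A = max(D, E) - 1  [with D=1, E=2]  = 1
C = 2·Y - 2·A - 3  [with Y=9, A=1]  = 13
Without intervention: A = max(D, E) - 1  [with D=1, E=2]  = 1; Y = -1 if E >= 5 else 1  [with E=2]  = 1; C = 2·Y - 2·A - 3  [with Y=1, A=1]  = -3.
Change = 13 − (-3) = 16.

16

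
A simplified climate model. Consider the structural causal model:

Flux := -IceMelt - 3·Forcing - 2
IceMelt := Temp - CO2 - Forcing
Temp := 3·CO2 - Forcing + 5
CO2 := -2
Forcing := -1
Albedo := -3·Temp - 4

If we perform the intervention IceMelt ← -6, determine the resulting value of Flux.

7

Under do(IceMelt=-6), the mechanism IceMelt := Temp - CO2 - Forcing is discarded; IceMelt is fixed at -6.
Flux = -IceMelt - 3·Forcing - 2  [with IceMelt=-6, Forcing=-1]  = 7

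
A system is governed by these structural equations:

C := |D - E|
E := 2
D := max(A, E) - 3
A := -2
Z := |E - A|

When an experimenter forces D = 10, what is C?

8

do(D=10) replaces the equation D := max(A, E) - 3 with the constant D = 10.
C = |D - E|  [with D=10, E=2]  = 8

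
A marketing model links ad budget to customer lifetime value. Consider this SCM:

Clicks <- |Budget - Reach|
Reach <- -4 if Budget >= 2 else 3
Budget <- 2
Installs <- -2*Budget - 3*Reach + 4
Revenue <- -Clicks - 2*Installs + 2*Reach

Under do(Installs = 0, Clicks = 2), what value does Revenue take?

The joint intervention fixes Installs = 0, Clicks = 2, removing each variable's own equation.
Reach = -4 if Budget >= 2 else 3  [with Budget=2]  = -4
Revenue = -Clicks - 2*Installs + 2*Reach  [with Clicks=2, Installs=0, Reach=-4]  = -10

-10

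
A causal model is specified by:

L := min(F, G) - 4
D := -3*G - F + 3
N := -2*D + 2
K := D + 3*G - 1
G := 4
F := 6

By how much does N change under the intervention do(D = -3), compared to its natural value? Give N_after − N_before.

-24

do(D=-3) replaces the equation D := -3*G - F + 3 with the constant D = -3.
N = -2*D + 2  [with D=-3]  = 8
Without intervention: D = -3*G - F + 3  [with G=4, F=6]  = -15; N = -2*D + 2  [with D=-15]  = 32.
Change = 8 − 32 = -24.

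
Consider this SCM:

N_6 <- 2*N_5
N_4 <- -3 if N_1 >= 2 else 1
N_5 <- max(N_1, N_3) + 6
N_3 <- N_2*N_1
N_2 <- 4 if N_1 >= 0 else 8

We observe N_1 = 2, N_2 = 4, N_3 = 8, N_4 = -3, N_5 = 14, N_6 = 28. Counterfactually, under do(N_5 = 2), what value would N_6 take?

The intervention breaks the incoming arrows to N_5: N_5 <- max(N_1, N_3) + 6 no longer applies, and N_5 = 2.
N_6 = 2*N_5  [with N_5=2]  = 4

4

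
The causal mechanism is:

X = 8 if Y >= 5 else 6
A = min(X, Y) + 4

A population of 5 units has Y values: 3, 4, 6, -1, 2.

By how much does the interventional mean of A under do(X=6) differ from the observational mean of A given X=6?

do(X=6) breaks X's dependence on Y. With X=6 fixed, A across the units is 7, 8, 10, 3, 6, mean 6.8.
E[A|X=6] averages over only the 4 units with X=6 (Y = 3, 4, -1, 2): A = 7, 8, 3, 6, mean 6.
Difference = 6.8 − 6 = 0.8.

0.8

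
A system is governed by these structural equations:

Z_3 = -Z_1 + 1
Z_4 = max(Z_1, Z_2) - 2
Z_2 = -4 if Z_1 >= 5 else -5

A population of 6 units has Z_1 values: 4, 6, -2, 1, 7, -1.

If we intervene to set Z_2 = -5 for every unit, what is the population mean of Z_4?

0.5

Every unit gets Z_2=-5 under the intervention. Z_4 values become 2, 4, -4, -1, 5, -3; E[Z_4|do(Z_2=-5)] = 0.5.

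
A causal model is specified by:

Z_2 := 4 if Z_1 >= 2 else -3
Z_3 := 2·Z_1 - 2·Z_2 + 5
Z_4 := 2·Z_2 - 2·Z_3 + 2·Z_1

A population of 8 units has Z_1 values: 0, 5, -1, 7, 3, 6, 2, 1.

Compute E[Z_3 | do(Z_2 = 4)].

Every unit gets Z_2=4 under the intervention. Z_3 values become -3, 7, -5, 11, 3, 9, 1, -1; E[Z_3|do(Z_2=4)] = 2.75.

2.75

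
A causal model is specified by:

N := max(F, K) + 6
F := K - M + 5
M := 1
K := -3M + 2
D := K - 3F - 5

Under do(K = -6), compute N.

Under do(K=-6), the mechanism K := -3M + 2 is discarded; K is fixed at -6.
F = K - M + 5  [with K=-6, M=1]  = -2
N = max(F, K) + 6  [with F=-2, K=-6]  = 4

4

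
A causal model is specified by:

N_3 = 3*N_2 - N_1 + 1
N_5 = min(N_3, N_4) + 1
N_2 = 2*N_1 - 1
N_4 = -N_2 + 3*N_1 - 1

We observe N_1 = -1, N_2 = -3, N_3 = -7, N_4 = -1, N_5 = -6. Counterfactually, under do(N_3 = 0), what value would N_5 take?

do(N_3=0) replaces the equation N_3 = 3*N_2 - N_1 + 1 with the constant N_3 = 0.
N_2 = 2*N_1 - 1  [with N_1=-1]  = -3
N_4 = -N_2 + 3*N_1 - 1  [with N_2=-3, N_1=-1]  = -1
N_5 = min(N_3, N_4) + 1  [with N_3=0, N_4=-1]  = 0

0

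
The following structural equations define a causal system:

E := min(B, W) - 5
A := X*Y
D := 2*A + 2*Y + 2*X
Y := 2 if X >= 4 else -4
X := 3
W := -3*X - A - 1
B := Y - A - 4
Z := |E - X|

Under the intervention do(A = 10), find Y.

-4

Under do(A=10), the mechanism A := X*Y is discarded; A is fixed at 10.
Since Y is not a descendant of the intervened variable, it is unaffected.
Y = 2 if X >= 4 else -4  [with X=3]  = -4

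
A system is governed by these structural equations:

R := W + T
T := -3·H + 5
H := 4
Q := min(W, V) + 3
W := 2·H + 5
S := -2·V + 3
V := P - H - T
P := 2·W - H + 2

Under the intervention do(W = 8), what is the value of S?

-31

do(W=8) replaces the equation W := 2·H + 5 with the constant W = 8.
P = 2·W - H + 2  [with W=8, H=4]  = 14
T = -3·H + 5  [with H=4]  = -7
V = P - H - T  [with P=14, H=4, T=-7]  = 17
S = -2·V + 3  [with V=17]  = -31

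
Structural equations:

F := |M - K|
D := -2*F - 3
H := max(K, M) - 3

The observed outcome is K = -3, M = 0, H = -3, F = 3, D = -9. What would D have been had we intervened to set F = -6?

Intervening sets F = -6 and removes its equation (F := |M - K|).
D = -2*F - 3  [with F=-6]  = 9

9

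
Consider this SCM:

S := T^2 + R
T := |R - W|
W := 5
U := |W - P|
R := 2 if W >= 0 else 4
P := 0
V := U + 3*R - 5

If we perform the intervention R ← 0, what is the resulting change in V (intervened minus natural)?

Under do(R=0), the mechanism R := 2 if W >= 0 else 4 is discarded; R is fixed at 0.
U = |W - P|  [with W=5, P=0]  = 5
V = U + 3*R - 5  [with U=5, R=0]  = 0
Without intervention: U = |W - P|  [with W=5, P=0]  = 5; R = 2 if W >= 0 else 4  [with W=5]  = 2; V = U + 3*R - 5  [with U=5, R=2]  = 6.
Change = 0 − 6 = -6.

-6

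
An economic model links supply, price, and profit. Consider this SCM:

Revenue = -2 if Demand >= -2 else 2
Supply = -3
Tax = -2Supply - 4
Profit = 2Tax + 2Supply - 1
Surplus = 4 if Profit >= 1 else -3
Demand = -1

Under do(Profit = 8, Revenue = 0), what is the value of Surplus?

The joint intervention fixes Profit = 8, Revenue = 0, removing each variable's own equation.
Surplus = 4 if Profit >= 1 else -3  [with Profit=8]  = 4

4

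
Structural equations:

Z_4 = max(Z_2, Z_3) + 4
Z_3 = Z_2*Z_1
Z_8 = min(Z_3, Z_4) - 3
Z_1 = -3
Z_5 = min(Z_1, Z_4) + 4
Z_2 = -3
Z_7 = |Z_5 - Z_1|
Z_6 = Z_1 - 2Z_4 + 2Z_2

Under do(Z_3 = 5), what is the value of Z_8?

2

The intervention breaks the incoming arrows to Z_3: Z_3 = Z_2*Z_1 no longer applies, and Z_3 = 5.
Z_4 = max(Z_2, Z_3) + 4  [with Z_2=-3, Z_3=5]  = 9
Z_8 = min(Z_3, Z_4) - 3  [with Z_3=5, Z_4=9]  = 2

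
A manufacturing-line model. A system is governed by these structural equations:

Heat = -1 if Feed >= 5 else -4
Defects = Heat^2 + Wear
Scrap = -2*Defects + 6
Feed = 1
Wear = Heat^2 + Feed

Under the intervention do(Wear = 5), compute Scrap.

do(Wear=5) replaces the equation Wear = Heat^2 + Feed with the constant Wear = 5.
Heat = -1 if Feed >= 5 else -4  [with Feed=1]  = -4
Defects = Heat^2 + Wear  [with Heat=-4, Wear=5]  = 21
Scrap = -2*Defects + 6  [with Defects=21]  = -36

-36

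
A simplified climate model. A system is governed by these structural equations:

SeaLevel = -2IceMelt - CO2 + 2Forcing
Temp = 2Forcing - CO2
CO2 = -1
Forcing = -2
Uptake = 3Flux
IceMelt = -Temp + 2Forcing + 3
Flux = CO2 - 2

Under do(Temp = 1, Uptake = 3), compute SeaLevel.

1

Setting Temp = 1, Uptake = 3 by intervention discards those variables' equations.
IceMelt = -Temp + 2Forcing + 3  [with Temp=1, Forcing=-2]  = -2
SeaLevel = -2IceMelt - CO2 + 2Forcing  [with IceMelt=-2, CO2=-1, Forcing=-2]  = 1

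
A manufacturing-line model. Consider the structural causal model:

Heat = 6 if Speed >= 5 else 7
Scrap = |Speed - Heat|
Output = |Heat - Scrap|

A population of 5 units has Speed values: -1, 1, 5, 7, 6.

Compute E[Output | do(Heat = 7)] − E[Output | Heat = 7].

3

Under do(Heat=7), Heat's equation is replaced by Heat=7 for every unit. Per-unit Output: 1, 1, 5, 7, 6. Mean = 4.
Conditioning on Heat=7 selects the 2 unit(s) with Speed ∈ {-1, 1}. Their Output values: 1, 1. Mean = 1.
Difference = 4 − 1 = 3.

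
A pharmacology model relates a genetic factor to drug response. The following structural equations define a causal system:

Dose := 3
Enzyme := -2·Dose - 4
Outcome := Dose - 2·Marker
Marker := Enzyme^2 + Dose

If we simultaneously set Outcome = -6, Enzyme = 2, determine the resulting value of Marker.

7

Setting Outcome = -6, Enzyme = 2 by intervention discards those variables' equations.
Marker = Enzyme^2 + Dose  [with Enzyme=2, Dose=3]  = 7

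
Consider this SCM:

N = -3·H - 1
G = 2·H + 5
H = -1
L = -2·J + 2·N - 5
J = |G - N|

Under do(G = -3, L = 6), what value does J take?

The joint intervention fixes G = -3, L = 6, removing each variable's own equation.
N = -3·H - 1  [with H=-1]  = 2
J = |G - N|  [with G=-3, N=2]  = 5

5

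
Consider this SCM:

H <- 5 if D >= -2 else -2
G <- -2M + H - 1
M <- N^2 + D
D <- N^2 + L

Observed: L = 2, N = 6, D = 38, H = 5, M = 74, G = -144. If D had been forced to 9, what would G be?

The intervention breaks the incoming arrows to D: D <- N^2 + L no longer applies, and D = 9.
H = 5 if D >= -2 else -2  [with D=9]  = 5
M = N^2 + D  [with N=6, D=9]  = 45
G = -2M + H - 1  [with M=45, H=5]  = -86

-86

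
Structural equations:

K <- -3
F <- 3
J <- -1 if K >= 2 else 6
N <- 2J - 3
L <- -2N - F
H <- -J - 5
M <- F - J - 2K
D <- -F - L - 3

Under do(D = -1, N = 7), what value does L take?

Setting D = -1, N = 7 by intervention discards those variables' equations.
L = -2N - F  [with N=7, F=3]  = -17

-17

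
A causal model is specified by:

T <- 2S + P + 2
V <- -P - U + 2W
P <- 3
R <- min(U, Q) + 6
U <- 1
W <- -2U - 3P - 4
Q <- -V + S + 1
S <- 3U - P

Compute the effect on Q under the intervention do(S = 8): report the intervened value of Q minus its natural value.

Under do(S=8), the mechanism S <- 3U - P is discarded; S is fixed at 8.
W = -2U - 3P - 4  [with U=1, P=3]  = -15
V = -P - U + 2W  [with P=3, U=1, W=-15]  = -34
Q = -V + S + 1  [with V=-34, S=8]  = 43
Without intervention: W = -2U - 3P - 4  [with U=1, P=3]  = -15; S = 3U - P  [with U=1, P=3]  = 0; V = -P - U + 2W  [with P=3, U=1, W=-15]  = -34; Q = -V + S + 1  [with V=-34, S=0]  = 35.
Change = 43 − 35 = 8.

8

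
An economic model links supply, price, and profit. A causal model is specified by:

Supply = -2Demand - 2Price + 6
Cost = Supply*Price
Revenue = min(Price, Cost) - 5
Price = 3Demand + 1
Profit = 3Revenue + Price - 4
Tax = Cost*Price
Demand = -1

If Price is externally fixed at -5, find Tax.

Under do(Price=-5), the mechanism Price = 3Demand + 1 is discarded; Price is fixed at -5.
Supply = -2Demand - 2Price + 6  [with Demand=-1, Price=-5]  = 18
Cost = Supply*Price  [with Supply=18, Price=-5]  = -90
Tax = Cost*Price  [with Cost=-90, Price=-5]  = 450

450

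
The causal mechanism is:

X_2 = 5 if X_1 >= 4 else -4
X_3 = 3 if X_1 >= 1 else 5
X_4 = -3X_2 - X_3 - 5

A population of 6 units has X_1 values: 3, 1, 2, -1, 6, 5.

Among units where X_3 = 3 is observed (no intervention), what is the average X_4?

E[X_4|X_3=3] averages over only the 5 units with X_3=3 (X_1 = 3, 1, 2, 6, 5): X_4 = 4, 4, 4, -23, -23, mean -6.8.

-6.8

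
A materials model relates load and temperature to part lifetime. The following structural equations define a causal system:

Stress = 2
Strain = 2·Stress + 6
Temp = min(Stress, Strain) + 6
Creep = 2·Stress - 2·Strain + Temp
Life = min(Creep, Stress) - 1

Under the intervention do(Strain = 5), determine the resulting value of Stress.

Under do(Strain=5), the mechanism Strain = 2·Stress + 6 is discarded; Strain is fixed at 5.
Stress is not downstream of the intervention, so its value is determined by the original equations.

2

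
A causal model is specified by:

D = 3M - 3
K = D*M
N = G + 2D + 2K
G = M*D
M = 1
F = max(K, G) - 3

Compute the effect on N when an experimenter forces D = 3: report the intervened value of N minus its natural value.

15

Under do(D=3), the mechanism D = 3M - 3 is discarded; D is fixed at 3.
K = D*M  [with D=3, M=1]  = 3
G = M*D  [with M=1, D=3]  = 3
N = G + 2D + 2K  [with G=3, D=3, K=3]  = 15
Without intervention: D = 3M - 3  [with M=1]  = 0; K = D*M  [with D=0, M=1]  = 0; G = M*D  [with M=1, D=0]  = 0; N = G + 2D + 2K  [with G=0, D=0, K=0]  = 0.
Change = 15 − 0 = 15.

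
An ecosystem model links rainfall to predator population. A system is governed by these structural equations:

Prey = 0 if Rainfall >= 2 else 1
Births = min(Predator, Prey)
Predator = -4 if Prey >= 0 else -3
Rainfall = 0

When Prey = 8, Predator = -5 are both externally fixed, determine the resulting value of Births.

Setting Prey = 8, Predator = -5 by intervention discards those variables' equations.
Births = min(Predator, Prey)  [with Predator=-5, Prey=8]  = -5

-5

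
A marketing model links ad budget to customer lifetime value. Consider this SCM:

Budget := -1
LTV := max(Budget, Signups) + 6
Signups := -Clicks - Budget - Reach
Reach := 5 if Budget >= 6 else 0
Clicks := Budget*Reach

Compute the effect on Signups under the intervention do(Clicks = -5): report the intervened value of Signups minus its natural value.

The intervention breaks the incoming arrows to Clicks: Clicks := Budget*Reach no longer applies, and Clicks = -5.
Reach = 5 if Budget >= 6 else 0  [with Budget=-1]  = 0
Signups = -Clicks - Budget - Reach  [with Clicks=-5, Budget=-1, Reach=0]  = 6
Without intervention: Reach = 5 if Budget >= 6 else 0  [with Budget=-1]  = 0; Clicks = Budget*Reach  [with Budget=-1, Reach=0]  = 0; Signups = -Clicks - Budget - Reach  [with Clicks=0, Budget=-1, Reach=0]  = 1.
Change = 6 − 1 = 5.

5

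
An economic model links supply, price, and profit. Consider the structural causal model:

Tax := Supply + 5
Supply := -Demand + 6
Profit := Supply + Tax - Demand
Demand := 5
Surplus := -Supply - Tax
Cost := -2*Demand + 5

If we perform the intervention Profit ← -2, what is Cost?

do(Profit=-2) replaces the equation Profit := Supply + Tax - Demand with the constant Profit = -2.
Cost is not downstream of the intervention, so its value is determined by the original equations.
Cost = -2*Demand + 5  [with Demand=5]  = -5

-5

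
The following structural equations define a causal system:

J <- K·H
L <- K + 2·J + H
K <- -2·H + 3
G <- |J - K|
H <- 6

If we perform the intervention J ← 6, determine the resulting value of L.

do(J=6) replaces the equation J <- K·H with the constant J = 6.
K = -2·H + 3  [with H=6]  = -9
L = K + 2·J + H  [with K=-9, J=6, H=6]  = 9

9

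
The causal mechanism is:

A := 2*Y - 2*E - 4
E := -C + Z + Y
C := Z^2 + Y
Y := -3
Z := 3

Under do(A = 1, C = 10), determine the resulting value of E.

Under do(A = 1, C = 10), each intervened variable's structural equation is replaced by its fixed value.
E = -C + Z + Y  [with C=10, Z=3, Y=-3]  = -10

-10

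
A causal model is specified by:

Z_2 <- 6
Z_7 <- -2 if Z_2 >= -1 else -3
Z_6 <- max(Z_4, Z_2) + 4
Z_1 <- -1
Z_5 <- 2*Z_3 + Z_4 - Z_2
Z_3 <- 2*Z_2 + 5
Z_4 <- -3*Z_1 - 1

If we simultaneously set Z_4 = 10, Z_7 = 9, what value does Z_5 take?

38

Setting Z_4 = 10, Z_7 = 9 by intervention discards those variables' equations.
Z_3 = 2*Z_2 + 5  [with Z_2=6]  = 17
Z_5 = 2*Z_3 + Z_4 - Z_2  [with Z_3=17, Z_4=10, Z_2=6]  = 38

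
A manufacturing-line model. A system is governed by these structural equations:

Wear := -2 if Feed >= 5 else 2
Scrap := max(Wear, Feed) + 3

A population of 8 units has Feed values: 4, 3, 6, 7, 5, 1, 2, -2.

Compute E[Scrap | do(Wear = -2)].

do(Wear=-2) breaks Wear's dependence on Feed. With Wear=-2 fixed, Scrap across the units is 7, 6, 9, 10, 8, 4, 5, 1, mean 6.25.

6.25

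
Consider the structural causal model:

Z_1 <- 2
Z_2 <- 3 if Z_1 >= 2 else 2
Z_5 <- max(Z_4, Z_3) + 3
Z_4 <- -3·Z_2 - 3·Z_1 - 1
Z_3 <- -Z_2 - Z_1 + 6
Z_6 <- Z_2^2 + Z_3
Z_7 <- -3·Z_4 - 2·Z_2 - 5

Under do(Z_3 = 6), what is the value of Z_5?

do(Z_3=6) replaces the equation Z_3 <- -Z_2 - Z_1 + 6 with the constant Z_3 = 6.
Z_2 = 3 if Z_1 >= 2 else 2  [with Z_1=2]  = 3
Z_4 = -3·Z_2 - 3·Z_1 - 1  [with Z_2=3, Z_1=2]  = -16
Z_5 = max(Z_4, Z_3) + 3  [with Z_4=-16, Z_3=6]  = 9

9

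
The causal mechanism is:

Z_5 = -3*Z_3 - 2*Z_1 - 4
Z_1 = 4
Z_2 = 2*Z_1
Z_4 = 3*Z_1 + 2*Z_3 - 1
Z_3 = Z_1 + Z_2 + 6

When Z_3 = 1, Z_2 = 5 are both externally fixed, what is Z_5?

-15

Setting Z_3 = 1, Z_2 = 5 by intervention discards those variables' equations.
Z_5 = -3*Z_3 - 2*Z_1 - 4  [with Z_3=1, Z_1=4]  = -15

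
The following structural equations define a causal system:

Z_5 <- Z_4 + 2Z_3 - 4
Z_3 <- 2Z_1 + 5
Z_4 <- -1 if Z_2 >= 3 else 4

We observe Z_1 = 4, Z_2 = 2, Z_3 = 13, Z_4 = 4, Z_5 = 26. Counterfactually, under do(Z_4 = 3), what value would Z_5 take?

Intervening sets Z_4 = 3 and removes its equation (Z_4 <- -1 if Z_2 >= 3 else 4).
Z_3 = 2Z_1 + 5  [with Z_1=4]  = 13
Z_5 = Z_4 + 2Z_3 - 4  [with Z_4=3, Z_3=13]  = 25

25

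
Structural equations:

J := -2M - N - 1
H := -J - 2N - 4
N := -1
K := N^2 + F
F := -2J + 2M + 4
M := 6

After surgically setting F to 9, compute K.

10

Under do(F=9), the mechanism F := -2J + 2M + 4 is discarded; F is fixed at 9.
K = N^2 + F  [with N=-1, F=9]  = 10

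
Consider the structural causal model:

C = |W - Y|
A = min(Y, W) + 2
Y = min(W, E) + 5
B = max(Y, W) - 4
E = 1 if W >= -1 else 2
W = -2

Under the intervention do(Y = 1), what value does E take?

Under do(Y=1), the mechanism Y = min(W, E) + 5 is discarded; Y is fixed at 1.
Since E is not a descendant of the intervened variable, it is unaffected.
E = 1 if W >= -1 else 2  [with W=-2]  = 2

2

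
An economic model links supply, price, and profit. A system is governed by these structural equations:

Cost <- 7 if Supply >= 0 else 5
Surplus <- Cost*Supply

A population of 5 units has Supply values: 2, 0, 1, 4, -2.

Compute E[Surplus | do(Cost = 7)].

7

Every unit gets Cost=7 under the intervention. Surplus values become 14, 0, 7, 28, -14; E[Surplus|do(Cost=7)] = 7.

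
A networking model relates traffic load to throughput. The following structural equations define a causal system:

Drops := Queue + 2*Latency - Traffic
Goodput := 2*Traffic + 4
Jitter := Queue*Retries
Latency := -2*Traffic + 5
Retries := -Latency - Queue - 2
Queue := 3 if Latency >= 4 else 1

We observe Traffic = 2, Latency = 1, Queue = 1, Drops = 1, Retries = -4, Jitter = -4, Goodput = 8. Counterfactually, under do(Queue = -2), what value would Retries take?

-1

do(Queue=-2) replaces the equation Queue := 3 if Latency >= 4 else 1 with the constant Queue = -2.
Latency = -2*Traffic + 5  [with Traffic=2]  = 1
Retries = -Latency - Queue - 2  [with Latency=1, Queue=-2]  = -1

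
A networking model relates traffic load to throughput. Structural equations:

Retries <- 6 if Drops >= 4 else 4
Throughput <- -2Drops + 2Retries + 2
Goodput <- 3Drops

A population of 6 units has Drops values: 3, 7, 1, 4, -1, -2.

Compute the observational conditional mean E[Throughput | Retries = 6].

Observing Retries=6 restricts to units where Retries's equation naturally yields 6: Drops ∈ {7, 4}. In that subpopulation Throughput = 0, 6, mean 3.

3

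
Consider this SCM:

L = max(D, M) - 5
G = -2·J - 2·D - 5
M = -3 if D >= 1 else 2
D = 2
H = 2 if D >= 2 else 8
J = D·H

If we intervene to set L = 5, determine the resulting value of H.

do(L=5) replaces the equation L = max(D, M) - 5 with the constant L = 5.
H is not downstream of the intervention, so its value is determined by the original equations.
H = 2 if D >= 2 else 8  [with D=2]  = 2

2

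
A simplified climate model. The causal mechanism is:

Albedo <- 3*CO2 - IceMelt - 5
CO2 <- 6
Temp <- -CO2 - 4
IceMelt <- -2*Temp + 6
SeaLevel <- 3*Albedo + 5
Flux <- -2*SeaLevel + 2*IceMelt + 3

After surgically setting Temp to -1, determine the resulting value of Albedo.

Under do(Temp=-1), the mechanism Temp <- -CO2 - 4 is discarded; Temp is fixed at -1.
IceMelt = -2*Temp + 6  [with Temp=-1]  = 8
Albedo = 3*CO2 - IceMelt - 5  [with CO2=6, IceMelt=8]  = 5

5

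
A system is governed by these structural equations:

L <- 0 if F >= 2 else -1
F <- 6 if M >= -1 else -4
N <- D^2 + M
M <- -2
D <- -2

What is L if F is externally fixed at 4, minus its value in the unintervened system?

1

Intervening sets F = 4 and removes its equation (F <- 6 if M >= -1 else -4).
L = 0 if F >= 2 else -1  [with F=4]  = 0
Without intervention: F = 6 if M >= -1 else -4  [with M=-2]  = -4; L = 0 if F >= 2 else -1  [with F=-4]  = -1.
Change = 0 − (-1) = 1.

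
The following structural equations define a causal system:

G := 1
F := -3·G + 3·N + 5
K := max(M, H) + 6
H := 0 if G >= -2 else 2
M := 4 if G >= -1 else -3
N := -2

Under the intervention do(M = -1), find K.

do(M=-1) replaces the equation M := 4 if G >= -1 else -3 with the constant M = -1.
H = 0 if G >= -2 else 2  [with G=1]  = 0
K = max(M, H) + 6  [with M=-1, H=0]  = 6

6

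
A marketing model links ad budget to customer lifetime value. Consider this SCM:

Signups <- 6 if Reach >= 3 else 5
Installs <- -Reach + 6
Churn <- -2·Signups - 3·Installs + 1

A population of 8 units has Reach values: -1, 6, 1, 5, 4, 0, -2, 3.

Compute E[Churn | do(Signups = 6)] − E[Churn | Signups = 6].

-7.5

The intervention sets Signups=6 in all 8 units regardless of Reach. Recomputing Churn per unit gives -32, -11, -26, -14, -17, -29, -35, -20; average -23.
Conditioning on Signups=6 selects the 4 unit(s) with Reach ∈ {6, 5, 4, 3}. Their Churn values: -11, -14, -17, -20. Mean = -15.5.
Difference = -23 − (-15.5) = -7.5.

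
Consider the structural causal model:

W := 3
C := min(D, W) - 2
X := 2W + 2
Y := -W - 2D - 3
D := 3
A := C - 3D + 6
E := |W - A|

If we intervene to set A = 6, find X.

Under do(A=6), the mechanism A := C - 3D + 6 is discarded; A is fixed at 6.
Since X is not a descendant of the intervened variable, it is unaffected.
X = 2W + 2  [with W=3]  = 8

8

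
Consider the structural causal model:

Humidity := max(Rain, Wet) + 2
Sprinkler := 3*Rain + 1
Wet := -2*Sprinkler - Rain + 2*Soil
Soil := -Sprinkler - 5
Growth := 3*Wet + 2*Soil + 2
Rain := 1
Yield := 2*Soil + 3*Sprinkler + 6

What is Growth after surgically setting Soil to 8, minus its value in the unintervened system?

do(Soil=8) replaces the equation Soil := -Sprinkler - 5 with the constant Soil = 8.
Sprinkler = 3*Rain + 1  [with Rain=1]  = 4
Wet = -2*Sprinkler - Rain + 2*Soil  [with Sprinkler=4, Rain=1, Soil=8]  = 7
Growth = 3*Wet + 2*Soil + 2  [with Wet=7, Soil=8]  = 39
Without intervention: Sprinkler = 3*Rain + 1  [with Rain=1]  = 4; Soil = -Sprinkler - 5  [with Sprinkler=4]  = -9; Wet = -2*Sprinkler - Rain + 2*Soil  [with Sprinkler=4, Rain=1, Soil=-9]  = -27; Growth = 3*Wet + 2*Soil + 2  [with Wet=-27, Soil=-9]  = -97.
Change = 39 − (-97) = 136.

136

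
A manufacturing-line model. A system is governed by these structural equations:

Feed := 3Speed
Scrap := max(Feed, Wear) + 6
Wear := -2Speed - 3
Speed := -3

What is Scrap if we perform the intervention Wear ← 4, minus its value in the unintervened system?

1

The intervention breaks the incoming arrows to Wear: Wear := -2Speed - 3 no longer applies, and Wear = 4.
Feed = 3Speed  [with Speed=-3]  = -9
Scrap = max(Feed, Wear) + 6  [with Feed=-9, Wear=4]  = 10
Without intervention: Feed = 3Speed  [with Speed=-3]  = -9; Wear = -2Speed - 3  [with Speed=-3]  = 3; Scrap = max(Feed, Wear) + 6  [with Feed=-9, Wear=3]  = 9.
Change = 10 − 9 = 1.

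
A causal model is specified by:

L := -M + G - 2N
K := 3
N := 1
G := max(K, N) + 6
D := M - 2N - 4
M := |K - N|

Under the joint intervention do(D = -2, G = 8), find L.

The joint intervention fixes D = -2, G = 8, removing each variable's own equation.
M = |K - N|  [with K=3, N=1]  = 2
L = -M + G - 2N  [with M=2, G=8, N=1]  = 4

4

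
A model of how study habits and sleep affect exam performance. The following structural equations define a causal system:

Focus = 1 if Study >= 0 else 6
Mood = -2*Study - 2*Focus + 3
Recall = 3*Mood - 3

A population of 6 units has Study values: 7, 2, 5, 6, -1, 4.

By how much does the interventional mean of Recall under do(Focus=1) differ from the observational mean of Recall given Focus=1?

5.8

The intervention sets Focus=1 in all 6 units regardless of Study. Recomputing Recall per unit gives -42, -12, -30, -36, 6, -24; average -23.
Conditioning on Focus=1 selects the 5 unit(s) with Study ∈ {7, 2, 5, 6, 4}. Their Recall values: -42, -12, -30, -36, -24. Mean = -28.8.
Difference = -23 − (-28.8) = 5.8.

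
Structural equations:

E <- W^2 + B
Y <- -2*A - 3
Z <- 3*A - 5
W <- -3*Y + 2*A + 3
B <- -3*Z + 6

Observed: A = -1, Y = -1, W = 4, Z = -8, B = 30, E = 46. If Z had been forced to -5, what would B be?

21

Intervening sets Z = -5 and removes its equation (Z <- 3*A - 5).
B = -3*Z + 6  [with Z=-5]  = 21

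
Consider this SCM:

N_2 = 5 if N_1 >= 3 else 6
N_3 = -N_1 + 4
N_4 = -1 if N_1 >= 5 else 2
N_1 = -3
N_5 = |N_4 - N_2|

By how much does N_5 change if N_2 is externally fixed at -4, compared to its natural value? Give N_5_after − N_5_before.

2

do(N_2=-4) replaces the equation N_2 = 5 if N_1 >= 3 else 6 with the constant N_2 = -4.
N_4 = -1 if N_1 >= 5 else 2  [with N_1=-3]  = 2
N_5 = |N_4 - N_2|  [with N_4=2, N_2=-4]  = 6
Without intervention: N_2 = 5 if N_1 >= 3 else 6  [with N_1=-3]  = 6; N_4 = -1 if N_1 >= 5 else 2  [with N_1=-3]  = 2; N_5 = |N_4 - N_2|  [with N_4=2, N_2=6]  = 4.
Change = 6 − 4 = 2.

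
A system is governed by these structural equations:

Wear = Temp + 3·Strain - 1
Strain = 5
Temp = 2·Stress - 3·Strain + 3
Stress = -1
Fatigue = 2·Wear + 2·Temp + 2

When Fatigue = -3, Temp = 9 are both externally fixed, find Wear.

Under do(Fatigue = -3, Temp = 9), each intervened variable's structural equation is replaced by its fixed value.
Wear = Temp + 3·Strain - 1  [with Temp=9, Strain=5]  = 23

23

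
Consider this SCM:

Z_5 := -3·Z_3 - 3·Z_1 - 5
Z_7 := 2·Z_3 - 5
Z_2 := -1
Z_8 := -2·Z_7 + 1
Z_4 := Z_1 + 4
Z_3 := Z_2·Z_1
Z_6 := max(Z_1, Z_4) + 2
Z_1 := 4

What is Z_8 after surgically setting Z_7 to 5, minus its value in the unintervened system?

do(Z_7=5) replaces the equation Z_7 := 2·Z_3 - 5 with the constant Z_7 = 5.
Z_8 = -2·Z_7 + 1  [with Z_7=5]  = -9
Without intervention: Z_3 = Z_2·Z_1  [with Z_2=-1, Z_1=4]  = -4; Z_7 = 2·Z_3 - 5  [with Z_3=-4]  = -13; Z_8 = -2·Z_7 + 1  [with Z_7=-13]  = 27.
Change = -9 − 27 = -36.

-36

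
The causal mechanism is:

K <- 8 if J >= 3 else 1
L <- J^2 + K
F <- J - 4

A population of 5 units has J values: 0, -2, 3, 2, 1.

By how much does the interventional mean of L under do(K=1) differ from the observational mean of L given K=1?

The intervention sets K=1 in all 5 units regardless of J. Recomputing L per unit gives 1, 5, 10, 5, 2; average 4.6.
E[L|K=1] averages over only the 4 units with K=1 (J = 0, -2, 2, 1): L = 1, 5, 5, 2, mean 3.25.
Difference = 4.6 − 3.25 = 1.35.

1.35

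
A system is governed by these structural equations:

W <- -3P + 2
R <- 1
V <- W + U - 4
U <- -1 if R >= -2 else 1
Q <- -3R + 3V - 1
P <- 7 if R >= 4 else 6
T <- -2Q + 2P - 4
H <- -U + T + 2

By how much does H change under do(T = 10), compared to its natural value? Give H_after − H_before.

do(T=10) replaces the equation T <- -2Q + 2P - 4 with the constant T = 10.
U = -1 if R >= -2 else 1  [with R=1]  = -1
H = -U + T + 2  [with U=-1, T=10]  = 13
Without intervention: P = 7 if R >= 4 else 6  [with R=1]  = 6; W = -3P + 2  [with P=6]  = -16; U = -1 if R >= -2 else 1  [with R=1]  = -1; V = W + U - 4  [with W=-16, U=-1]  = -21; Q = -3R + 3V - 1  [with R=1, V=-21]  = -67; T = -2Q + 2P - 4  [with Q=-67, P=6]  = 142; H = -U + T + 2  [with U=-1, T=142]  = 145.
Change = 13 − 145 = -132.

-132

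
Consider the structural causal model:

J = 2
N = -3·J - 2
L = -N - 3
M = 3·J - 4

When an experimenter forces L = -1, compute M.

The intervention breaks the incoming arrows to L: L = -N - 3 no longer applies, and L = -1.
M is not downstream of the intervention, so its value is determined by the original equations.
M = 3·J - 4  [with J=2]  = 2

2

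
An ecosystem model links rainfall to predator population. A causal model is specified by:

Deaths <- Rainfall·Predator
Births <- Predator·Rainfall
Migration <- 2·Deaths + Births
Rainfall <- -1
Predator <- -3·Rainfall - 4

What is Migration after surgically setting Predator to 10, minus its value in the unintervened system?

do(Predator=10) replaces the equation Predator <- -3·Rainfall - 4 with the constant Predator = 10.
Births = Predator·Rainfall  [with Predator=10, Rainfall=-1]  = -10
Deaths = Rainfall·Predator  [with Rainfall=-1, Predator=10]  = -10
Migration = 2·Deaths + Births  [with Deaths=-10, Births=-10]  = -30
Without intervention: Predator = -3·Rainfall - 4  [with Rainfall=-1]  = -1; Births = Predator·Rainfall  [with Predator=-1, Rainfall=-1]  = 1; Deaths = Rainfall·Predator  [with Rainfall=-1, Predator=-1]  = 1; Migration = 2·Deaths + Births  [with Deaths=1, Births=1]  = 3.
Change = -30 − 3 = -33.

-33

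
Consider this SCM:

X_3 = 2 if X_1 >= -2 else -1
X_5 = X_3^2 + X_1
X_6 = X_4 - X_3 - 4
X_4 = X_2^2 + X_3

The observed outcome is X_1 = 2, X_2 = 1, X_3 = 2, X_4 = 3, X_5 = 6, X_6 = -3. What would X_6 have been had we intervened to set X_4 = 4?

-2

Under do(X_4=4), the mechanism X_4 = X_2^2 + X_3 is discarded; X_4 is fixed at 4.
X_3 = 2 if X_1 >= -2 else -1  [with X_1=2]  = 2
X_6 = X_4 - X_3 - 4  [with X_4=4, X_3=2]  = -2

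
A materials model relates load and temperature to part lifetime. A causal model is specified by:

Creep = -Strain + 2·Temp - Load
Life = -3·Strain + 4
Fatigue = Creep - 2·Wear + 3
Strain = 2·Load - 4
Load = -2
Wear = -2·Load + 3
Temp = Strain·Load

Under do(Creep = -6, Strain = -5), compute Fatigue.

-17

The joint intervention fixes Creep = -6, Strain = -5, removing each variable's own equation.
Wear = -2·Load + 3  [with Load=-2]  = 7
Fatigue = Creep - 2·Wear + 3  [with Creep=-6, Wear=7]  = -17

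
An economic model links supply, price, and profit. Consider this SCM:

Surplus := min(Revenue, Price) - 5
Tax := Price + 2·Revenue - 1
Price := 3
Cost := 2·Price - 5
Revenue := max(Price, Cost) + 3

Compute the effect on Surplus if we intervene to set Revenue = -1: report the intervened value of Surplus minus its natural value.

do(Revenue=-1) replaces the equation Revenue := max(Price, Cost) + 3 with the constant Revenue = -1.
Surplus = min(Revenue, Price) - 5  [with Revenue=-1, Price=3]  = -6
Without intervention: Cost = 2·Price - 5  [with Price=3]  = 1; Revenue = max(Price, Cost) + 3  [with Price=3, Cost=1]  = 6; Surplus = min(Revenue, Price) - 5  [with Revenue=6, Price=3]  = -2.
Change = -6 − (-2) = -4.

-4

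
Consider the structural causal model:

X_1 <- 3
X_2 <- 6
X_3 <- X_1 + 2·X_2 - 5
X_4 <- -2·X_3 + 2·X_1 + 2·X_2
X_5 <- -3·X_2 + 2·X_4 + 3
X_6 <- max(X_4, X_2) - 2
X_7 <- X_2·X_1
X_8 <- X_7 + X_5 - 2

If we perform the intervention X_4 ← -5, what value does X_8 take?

-9

do(X_4=-5) replaces the equation X_4 <- -2·X_3 + 2·X_1 + 2·X_2 with the constant X_4 = -5.
X_5 = -3·X_2 + 2·X_4 + 3  [with X_2=6, X_4=-5]  = -25
X_7 = X_2·X_1  [with X_2=6, X_1=3]  = 18
X_8 = X_7 + X_5 - 2  [with X_7=18, X_5=-25]  = -9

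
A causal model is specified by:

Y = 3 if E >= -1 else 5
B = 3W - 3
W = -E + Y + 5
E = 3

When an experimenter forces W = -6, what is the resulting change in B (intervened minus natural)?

The intervention breaks the incoming arrows to W: W = -E + Y + 5 no longer applies, and W = -6.
B = 3W - 3  [with W=-6]  = -21
Without intervention: Y = 3 if E >= -1 else 5  [with E=3]  = 3; W = -E + Y + 5  [with E=3, Y=3]  = 5; B = 3W - 3  [with W=5]  = 12.
Change = -21 − 12 = -33.

-33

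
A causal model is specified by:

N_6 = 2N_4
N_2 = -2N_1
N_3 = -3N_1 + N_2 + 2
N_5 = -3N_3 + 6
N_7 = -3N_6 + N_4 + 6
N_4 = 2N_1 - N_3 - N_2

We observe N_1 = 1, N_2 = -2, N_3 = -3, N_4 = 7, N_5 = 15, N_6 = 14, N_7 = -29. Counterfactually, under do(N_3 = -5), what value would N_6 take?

18

The intervention breaks the incoming arrows to N_3: N_3 = -3N_1 + N_2 + 2 no longer applies, and N_3 = -5.
N_2 = -2N_1  [with N_1=1]  = -2
N_4 = 2N_1 - N_3 - N_2  [with N_1=1, N_3=-5, N_2=-2]  = 9
N_6 = 2N_4  [with N_4=9]  = 18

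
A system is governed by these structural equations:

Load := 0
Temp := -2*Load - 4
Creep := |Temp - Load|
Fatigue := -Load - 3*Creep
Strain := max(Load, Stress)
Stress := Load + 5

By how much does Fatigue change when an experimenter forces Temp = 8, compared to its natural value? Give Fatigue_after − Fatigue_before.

-12

Under do(Temp=8), the mechanism Temp := -2*Load - 4 is discarded; Temp is fixed at 8.
Creep = |Temp - Load|  [with Temp=8, Load=0]  = 8
Fatigue = -Load - 3*Creep  [with Load=0, Creep=8]  = -24
Without intervention: Temp = -2*Load - 4  [with Load=0]  = -4; Creep = |Temp - Load|  [with Temp=-4, Load=0]  = 4; Fatigue = -Load - 3*Creep  [with Load=0, Creep=4]  = -12.
Change = -24 − (-12) = -12.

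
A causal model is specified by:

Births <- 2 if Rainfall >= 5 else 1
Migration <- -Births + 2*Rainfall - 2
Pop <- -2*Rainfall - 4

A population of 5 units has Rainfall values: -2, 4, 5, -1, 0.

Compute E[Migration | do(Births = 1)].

-0.6

do(Births=1) breaks Births's dependence on Rainfall. With Births=1 fixed, Migration across the units is -7, 5, 7, -5, -3, mean -0.6.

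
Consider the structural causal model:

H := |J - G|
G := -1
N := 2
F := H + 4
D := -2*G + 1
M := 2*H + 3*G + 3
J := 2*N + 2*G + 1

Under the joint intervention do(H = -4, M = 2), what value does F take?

The joint intervention fixes H = -4, M = 2, removing each variable's own equation.
F = H + 4  [with H=-4]  = 0

0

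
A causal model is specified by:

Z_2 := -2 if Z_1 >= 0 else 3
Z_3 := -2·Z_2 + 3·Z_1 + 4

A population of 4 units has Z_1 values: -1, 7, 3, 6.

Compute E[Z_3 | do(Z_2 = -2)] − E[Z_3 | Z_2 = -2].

-4.75

The intervention sets Z_2=-2 in all 4 units regardless of Z_1. Recomputing Z_3 per unit gives 5, 29, 17, 26; average 19.25.
Conditioning on Z_2=-2 selects the 3 unit(s) with Z_1 ∈ {7, 3, 6}. Their Z_3 values: 29, 17, 26. Mean = 24.
Difference = 19.25 − 24 = -4.75.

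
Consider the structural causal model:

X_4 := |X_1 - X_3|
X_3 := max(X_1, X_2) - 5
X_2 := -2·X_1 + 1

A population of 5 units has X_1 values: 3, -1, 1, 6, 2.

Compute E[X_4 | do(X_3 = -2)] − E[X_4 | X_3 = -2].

1.2

Every unit gets X_3=-2 under the intervention. X_4 values become 5, 1, 3, 8, 4; E[X_4|do(X_3=-2)] = 4.2.
Conditioning on X_3=-2 selects the 2 unit(s) with X_1 ∈ {3, -1}. Their X_4 values: 5, 1. Mean = 3.
Difference = 4.2 − 3 = 1.2.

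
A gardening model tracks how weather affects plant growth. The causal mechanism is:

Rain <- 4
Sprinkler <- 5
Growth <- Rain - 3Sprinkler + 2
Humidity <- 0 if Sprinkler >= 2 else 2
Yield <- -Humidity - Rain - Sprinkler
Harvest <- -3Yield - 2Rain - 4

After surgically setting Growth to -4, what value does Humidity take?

The intervention breaks the incoming arrows to Growth: Growth <- Rain - 3Sprinkler + 2 no longer applies, and Growth = -4.
Humidity is not downstream of the intervention, so its value is determined by the original equations.
Humidity = 0 if Sprinkler >= 2 else 2  [with Sprinkler=5]  = 0

0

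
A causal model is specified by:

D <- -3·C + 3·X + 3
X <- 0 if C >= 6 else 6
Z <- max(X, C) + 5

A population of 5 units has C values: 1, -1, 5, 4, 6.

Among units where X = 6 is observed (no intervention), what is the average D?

Observing X=6 restricts to units where X's equation naturally yields 6: C ∈ {1, -1, 5, 4}. In that subpopulation D = 18, 24, 6, 9, mean 14.25.

14.25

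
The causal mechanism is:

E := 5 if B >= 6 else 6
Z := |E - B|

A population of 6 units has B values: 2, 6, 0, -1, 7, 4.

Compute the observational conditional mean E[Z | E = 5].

1.5

Conditioning on E=5 selects the 2 unit(s) with B ∈ {6, 7}. Their Z values: 1, 2. Mean = 1.5.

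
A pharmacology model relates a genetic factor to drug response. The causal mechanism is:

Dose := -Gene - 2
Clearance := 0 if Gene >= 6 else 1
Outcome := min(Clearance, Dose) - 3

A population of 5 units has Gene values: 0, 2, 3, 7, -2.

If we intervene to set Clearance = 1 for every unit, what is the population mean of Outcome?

-7

do(Clearance=1) breaks Clearance's dependence on Gene. With Clearance=1 fixed, Outcome across the units is -5, -7, -8, -12, -3, mean -7.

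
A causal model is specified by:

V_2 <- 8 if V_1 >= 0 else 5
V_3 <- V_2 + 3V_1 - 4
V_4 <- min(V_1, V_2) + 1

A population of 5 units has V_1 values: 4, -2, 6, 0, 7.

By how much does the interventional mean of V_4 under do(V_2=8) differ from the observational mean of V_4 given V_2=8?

do(V_2=8) breaks V_2's dependence on V_1. With V_2=8 fixed, V_4 across the units is 5, -1, 7, 1, 8, mean 4.
Conditioning on V_2=8 selects the 4 unit(s) with V_1 ∈ {4, 6, 0, 7}. Their V_4 values: 5, 7, 1, 8. Mean = 5.25.
Difference = 4 − 5.25 = -1.25.

-1.25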